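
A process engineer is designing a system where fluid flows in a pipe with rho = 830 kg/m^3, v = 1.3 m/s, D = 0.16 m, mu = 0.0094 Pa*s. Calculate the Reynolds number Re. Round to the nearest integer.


Re = rho * v * D / mu
Re = 830 * 1.3 * 0.16 / 0.0094
Re = 172.64 / 0.0094
Re = 18366


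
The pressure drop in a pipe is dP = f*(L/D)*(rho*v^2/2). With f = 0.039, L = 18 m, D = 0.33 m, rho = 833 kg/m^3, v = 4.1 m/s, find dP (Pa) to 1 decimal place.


dP = f * (L/D) * (rho*v^2/2)
dP = 0.039 * (18/0.33) * (833*4.1^2/2)
L/D = 54.54545455
rho*v^2/2 = 833*16.81/2 = 7001.365
dP = 0.039 * 54.54545455 * 7001.365
dP = 14893.8 Pa


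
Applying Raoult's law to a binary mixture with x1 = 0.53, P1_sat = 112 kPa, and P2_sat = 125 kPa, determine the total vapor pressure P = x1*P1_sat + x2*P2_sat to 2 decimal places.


P = x1*P1_sat + x2*P2_sat
x2 = 1 - x1 = 1 - 0.53 = 0.47
P = 0.53*112 + 0.47*125
P = 59.36 + 58.75
P = 118.11 kPa


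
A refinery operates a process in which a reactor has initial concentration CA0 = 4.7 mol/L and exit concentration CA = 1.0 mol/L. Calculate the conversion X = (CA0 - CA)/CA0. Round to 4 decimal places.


X = (CA0 - CA) / CA0
X = (4.7 - 1.0) / 4.7
X = 3.7 / 4.7
X = 0.7872


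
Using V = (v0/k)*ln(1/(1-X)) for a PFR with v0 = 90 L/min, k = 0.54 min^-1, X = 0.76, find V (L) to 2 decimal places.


V = (v0/k) * ln(1/(1-X))
V = (90/0.54) * ln(1/(1-0.76))
V = 166.666667 * ln(4.166667)
V = 166.666667 * 1.427116
V = 237.85 L


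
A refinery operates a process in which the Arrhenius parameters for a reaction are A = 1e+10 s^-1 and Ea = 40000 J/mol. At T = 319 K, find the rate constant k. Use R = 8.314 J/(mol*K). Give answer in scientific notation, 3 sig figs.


k = A * exp(-Ea/(R*T))
k = 1e+10 * exp(-40000 / (8.314 * 319))
k = 1e+10 * exp(-15.082012)
k = 2.82e+03


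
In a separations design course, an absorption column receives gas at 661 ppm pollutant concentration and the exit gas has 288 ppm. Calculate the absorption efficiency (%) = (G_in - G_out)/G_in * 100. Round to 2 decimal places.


Efficiency = (G_in - G_out) / G_in * 100%
Efficiency = (661 - 288) / 661 * 100
Efficiency = 373 / 661 * 100
Efficiency = 56.43%


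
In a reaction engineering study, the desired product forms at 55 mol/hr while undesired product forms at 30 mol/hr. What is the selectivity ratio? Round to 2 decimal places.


S = desired product rate / undesired product rate
S = 55 / 30
S = 1.83


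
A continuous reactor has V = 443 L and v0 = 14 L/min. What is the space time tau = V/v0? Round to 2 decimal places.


tau = V / v0
tau = 443 / 14
tau = 31.64 min


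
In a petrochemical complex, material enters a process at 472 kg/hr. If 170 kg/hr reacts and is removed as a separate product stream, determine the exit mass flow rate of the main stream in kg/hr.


Steady-state mass balance on the main outlet: F_out = F_in - F_removed
F_out = 472 - 170
F_out = 302 kg/hr


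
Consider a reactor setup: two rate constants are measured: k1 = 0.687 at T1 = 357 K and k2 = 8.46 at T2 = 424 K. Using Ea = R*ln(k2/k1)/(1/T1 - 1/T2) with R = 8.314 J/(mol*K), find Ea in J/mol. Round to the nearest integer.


Ea = R * ln(k2/k1) / (1/T1 - 1/T2)
ln(k2/k1) = ln(8.46/0.687) = 2.5107702
1/T1 - 1/T2 = 1/357 - 1/424 = 0.000442629882
Ea = 8.314 * 2.5107702 / 0.000442629882
Ea = 47160 J/mol


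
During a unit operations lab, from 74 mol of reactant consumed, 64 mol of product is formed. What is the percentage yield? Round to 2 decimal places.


Yield = (moles product / moles consumed) * 100%
Yield = (64 / 74) * 100
Yield = 0.8649 * 100
Yield = 86.49%


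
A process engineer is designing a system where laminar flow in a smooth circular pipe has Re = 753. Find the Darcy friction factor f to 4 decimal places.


f = 64 / Re
f = 64 / 753
f = 0.0850


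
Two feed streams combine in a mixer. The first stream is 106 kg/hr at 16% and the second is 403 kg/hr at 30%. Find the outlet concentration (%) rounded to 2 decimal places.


Mass balance on solute: F1*x1 + F2*x2 = F3*x3
F3 = F1 + F2 = 106 + 403 = 509 kg/hr
x3 = (F1*x1 + F2*x2)/F3
x3 = (106*0.16 + 403*0.3) / 509
x3 = 27.08%


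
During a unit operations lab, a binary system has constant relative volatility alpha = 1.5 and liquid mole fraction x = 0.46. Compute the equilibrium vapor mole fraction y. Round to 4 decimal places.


y = alpha*x / (1 + (alpha-1)*x)
y = 1.5*0.46 / (1 + (1.5-1)*0.46)
y = 0.69 / (1 + 0.23)
y = 0.69 / 1.23
y = 0.5610


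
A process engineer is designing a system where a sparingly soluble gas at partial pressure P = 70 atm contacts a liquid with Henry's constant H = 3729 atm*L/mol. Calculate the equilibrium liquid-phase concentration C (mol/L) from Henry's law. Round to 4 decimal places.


C = P / H
C = 70 / 3729
C = 0.0188 mol/L


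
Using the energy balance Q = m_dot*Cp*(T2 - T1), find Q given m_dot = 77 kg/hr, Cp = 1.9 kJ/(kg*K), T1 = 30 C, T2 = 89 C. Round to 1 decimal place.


Q = m_dot * Cp * (T2 - T1)
Q = 77 * 1.9 * (89 - 30)
Q = 77 * 1.9 * 59
Q = 8631.7 kJ/hr


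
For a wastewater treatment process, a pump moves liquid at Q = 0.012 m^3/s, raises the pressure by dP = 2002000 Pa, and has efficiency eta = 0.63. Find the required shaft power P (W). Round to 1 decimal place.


P = Q * dP / eta
P = 0.012 * 2002000 / 0.63
P = 24024.0 / 0.63
P = 38133.3 W


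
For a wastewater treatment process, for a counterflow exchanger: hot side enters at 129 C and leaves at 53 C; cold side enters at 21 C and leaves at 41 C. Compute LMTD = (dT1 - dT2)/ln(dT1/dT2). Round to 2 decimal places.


dT1 = Th_in - Tc_out = 129 - 41 = 88
dT2 = Th_out - Tc_in = 53 - 21 = 32
LMTD = (dT1 - dT2) / ln(dT1/dT2)
LMTD = (88 - 32) / ln(88/32)
LMTD = 55.36 K


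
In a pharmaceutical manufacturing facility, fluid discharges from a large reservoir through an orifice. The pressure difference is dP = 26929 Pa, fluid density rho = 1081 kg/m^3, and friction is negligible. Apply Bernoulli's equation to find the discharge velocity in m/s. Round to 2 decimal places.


v = sqrt(2*dP/rho)
v = sqrt(2*26929/1081)
v = sqrt(49.822387)
v = 7.06 m/s


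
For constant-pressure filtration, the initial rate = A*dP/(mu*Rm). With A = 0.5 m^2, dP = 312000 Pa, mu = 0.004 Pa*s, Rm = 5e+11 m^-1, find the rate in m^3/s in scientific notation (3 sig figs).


rate = A * dP / (mu * Rm)
rate = 0.5 * 312000 / (0.004 * 5e+11)
rate = 156000.0 / 2.000e+09
rate = 7.80e-05 m^3/s


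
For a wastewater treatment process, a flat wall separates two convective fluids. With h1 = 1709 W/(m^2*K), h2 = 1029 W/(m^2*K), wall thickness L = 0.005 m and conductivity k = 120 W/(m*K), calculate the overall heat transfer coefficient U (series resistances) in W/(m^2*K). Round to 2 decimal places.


1/U = 1/h1 + L/k + 1/h2
1/U = 1/1709 + 0.005/120 + 1/1029
1/U = 0.0005851375 + 4.16667e-05 + 0.0009718173
1/U = 0.0015986215
U = 625.54 W/(m^2*K)


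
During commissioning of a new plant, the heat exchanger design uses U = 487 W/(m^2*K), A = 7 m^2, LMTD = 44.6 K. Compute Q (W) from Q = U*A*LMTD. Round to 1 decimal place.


Q = U * A * LMTD
Q = 487 * 7 * 44.6
Q = 152041.4 W


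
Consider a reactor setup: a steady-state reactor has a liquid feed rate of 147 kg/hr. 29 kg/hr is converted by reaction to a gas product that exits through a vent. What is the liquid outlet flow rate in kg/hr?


Steady-state mass balance on the main outlet: F_out = F_in - F_removed
F_out = 147 - 29
F_out = 118 kg/hr


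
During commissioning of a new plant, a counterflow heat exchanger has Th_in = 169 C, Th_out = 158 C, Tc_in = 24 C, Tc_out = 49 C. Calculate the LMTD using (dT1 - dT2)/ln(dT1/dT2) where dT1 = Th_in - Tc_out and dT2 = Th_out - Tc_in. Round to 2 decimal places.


dT1 = Th_in - Tc_out = 169 - 49 = 120
dT2 = Th_out - Tc_in = 158 - 24 = 134
LMTD = (dT1 - dT2) / ln(dT1/dT2)
LMTD = (120 - 134) / ln(120/134)
LMTD = 126.87 K


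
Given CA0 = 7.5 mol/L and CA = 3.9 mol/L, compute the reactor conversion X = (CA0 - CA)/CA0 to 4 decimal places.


X = (CA0 - CA) / CA0
X = (7.5 - 3.9) / 7.5
X = 3.6 / 7.5
X = 0.4800


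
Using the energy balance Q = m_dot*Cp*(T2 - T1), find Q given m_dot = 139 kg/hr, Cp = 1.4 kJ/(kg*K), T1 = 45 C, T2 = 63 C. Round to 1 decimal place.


Q = m_dot * Cp * (T2 - T1)
Q = 139 * 1.4 * (63 - 45)
Q = 139 * 1.4 * 18
Q = 3502.8 kJ/hr


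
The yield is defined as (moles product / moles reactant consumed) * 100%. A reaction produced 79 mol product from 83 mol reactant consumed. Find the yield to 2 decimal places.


Yield = (moles product / moles consumed) * 100%
Yield = (79 / 83) * 100
Yield = 0.9518 * 100
Yield = 95.18%


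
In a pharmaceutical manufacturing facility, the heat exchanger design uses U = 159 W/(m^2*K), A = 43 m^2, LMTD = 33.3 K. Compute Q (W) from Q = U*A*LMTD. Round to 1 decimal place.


Q = U * A * LMTD
Q = 159 * 43 * 33.3
Q = 227672.1 W


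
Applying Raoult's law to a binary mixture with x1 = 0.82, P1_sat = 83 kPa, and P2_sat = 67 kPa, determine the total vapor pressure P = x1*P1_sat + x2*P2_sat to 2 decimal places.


P = x1*P1_sat + x2*P2_sat
x2 = 1 - x1 = 1 - 0.82 = 0.18
P = 0.82*83 + 0.18*67
P = 68.06 + 12.06
P = 80.12 kPa


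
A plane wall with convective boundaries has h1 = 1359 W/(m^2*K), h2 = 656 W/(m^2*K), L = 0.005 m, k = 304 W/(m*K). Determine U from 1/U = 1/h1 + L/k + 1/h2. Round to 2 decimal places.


1/U = 1/h1 + L/k + 1/h2
1/U = 1/1359 + 0.005/304 + 1/656
1/U = 0.0007358352 + 1.64474e-05 + 0.0015243902
1/U = 0.0022766728
U = 439.24 W/(m^2*K)


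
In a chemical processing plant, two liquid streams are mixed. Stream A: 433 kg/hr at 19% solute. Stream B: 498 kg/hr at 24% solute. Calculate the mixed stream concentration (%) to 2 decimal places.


Mass balance on solute: F1*x1 + F2*x2 = F3*x3
F3 = F1 + F2 = 433 + 498 = 931 kg/hr
x3 = (F1*x1 + F2*x2)/F3
x3 = (433*0.19 + 498*0.24) / 931
x3 = 21.67%


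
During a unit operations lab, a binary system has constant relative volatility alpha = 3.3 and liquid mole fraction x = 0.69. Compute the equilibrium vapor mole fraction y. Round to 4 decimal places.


y = alpha*x / (1 + (alpha-1)*x)
y = 3.3*0.69 / (1 + (3.3-1)*0.69)
y = 2.277 / (1 + 1.587)
y = 2.277 / 2.587
y = 0.8802


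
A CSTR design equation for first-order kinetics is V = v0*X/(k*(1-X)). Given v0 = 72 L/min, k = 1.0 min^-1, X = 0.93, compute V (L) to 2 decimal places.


V = v0 * X / (k * (1 - X))
V = 72 * 0.93 / (1.0 * (1 - 0.93))
V = 66.96 / (1.0 * 0.07)
V = 66.96 / 0.07
V = 956.57 L


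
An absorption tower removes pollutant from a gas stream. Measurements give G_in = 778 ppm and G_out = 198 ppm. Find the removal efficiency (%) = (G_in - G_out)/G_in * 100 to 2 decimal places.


Efficiency = (G_in - G_out) / G_in * 100%
Efficiency = (778 - 198) / 778 * 100
Efficiency = 580 / 778 * 100
Efficiency = 74.55%


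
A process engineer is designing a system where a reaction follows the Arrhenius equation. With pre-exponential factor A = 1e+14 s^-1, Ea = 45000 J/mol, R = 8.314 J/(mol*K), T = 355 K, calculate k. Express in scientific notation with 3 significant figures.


k = A * exp(-Ea/(R*T))
k = 1e+14 * exp(-45000 / (8.314 * 355))
k = 1e+14 * exp(-15.24664)
k = 2.39e+07


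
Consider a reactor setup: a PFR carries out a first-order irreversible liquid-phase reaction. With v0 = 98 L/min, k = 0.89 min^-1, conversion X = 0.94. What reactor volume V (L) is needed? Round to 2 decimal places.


V = (v0/k) * ln(1/(1-X))
V = (98/0.89) * ln(1/(1-0.94))
V = 110.11236 * ln(16.666667)
V = 110.11236 * 2.813411
V = 309.79 L


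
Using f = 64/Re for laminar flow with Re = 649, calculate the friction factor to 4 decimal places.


f = 64 / Re
f = 64 / 649
f = 0.0986


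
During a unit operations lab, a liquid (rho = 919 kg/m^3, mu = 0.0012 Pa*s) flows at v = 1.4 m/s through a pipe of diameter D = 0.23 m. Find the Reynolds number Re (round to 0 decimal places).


Re = rho * v * D / mu
Re = 919 * 1.4 * 0.23 / 0.0012
Re = 295.918 / 0.0012
Re = 246598


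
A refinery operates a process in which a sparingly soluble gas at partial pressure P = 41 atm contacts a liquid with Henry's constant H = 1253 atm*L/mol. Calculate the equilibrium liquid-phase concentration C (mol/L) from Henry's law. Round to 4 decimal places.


C = P / H
C = 41 / 1253
C = 0.0327 mol/L


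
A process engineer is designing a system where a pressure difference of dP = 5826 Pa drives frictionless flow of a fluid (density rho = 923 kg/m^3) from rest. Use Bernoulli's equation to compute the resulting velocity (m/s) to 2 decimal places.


v = sqrt(2*dP/rho)
v = sqrt(2*5826/923)
v = sqrt(12.624052)
v = 3.55 m/s


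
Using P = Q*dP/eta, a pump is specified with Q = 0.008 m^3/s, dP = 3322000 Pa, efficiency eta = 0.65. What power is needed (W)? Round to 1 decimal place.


P = Q * dP / eta
P = 0.008 * 3322000 / 0.65
P = 26576.0 / 0.65
P = 40886.2 W


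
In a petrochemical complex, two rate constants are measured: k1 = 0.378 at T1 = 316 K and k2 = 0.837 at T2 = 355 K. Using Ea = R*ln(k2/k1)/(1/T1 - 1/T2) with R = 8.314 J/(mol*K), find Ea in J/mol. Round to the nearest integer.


Ea = R * ln(k2/k1) / (1/T1 - 1/T2)
ln(k2/k1) = ln(0.837/0.378) = 0.7949299
1/T1 - 1/T2 = 1/316 - 1/355 = 0.000347655554
Ea = 8.314 * 0.7949299 / 0.000347655554
Ea = 19010 J/mol


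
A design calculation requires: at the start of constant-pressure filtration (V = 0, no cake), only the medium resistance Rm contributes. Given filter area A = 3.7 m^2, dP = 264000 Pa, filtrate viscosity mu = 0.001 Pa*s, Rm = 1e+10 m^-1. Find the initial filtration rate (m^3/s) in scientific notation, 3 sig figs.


rate = A * dP / (mu * Rm)
rate = 3.7 * 264000 / (0.001 * 1e+10)
rate = 976800.0 / 1.000e+07
rate = 9.77e-02 m^3/s


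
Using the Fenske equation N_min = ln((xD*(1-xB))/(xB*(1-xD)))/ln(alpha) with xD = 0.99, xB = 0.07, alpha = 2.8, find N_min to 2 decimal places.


N_min = ln((xD*(1-xB))/(xB*(1-xD))) / ln(alpha)
Numerator inside ln: 0.9207 / 0.0007 = 1315.285714
ln(1315.285714) = 7.181809
ln(alpha) = ln(2.8) = 1.029619
N_min = 7.181809 / 1.029619 = 6.98


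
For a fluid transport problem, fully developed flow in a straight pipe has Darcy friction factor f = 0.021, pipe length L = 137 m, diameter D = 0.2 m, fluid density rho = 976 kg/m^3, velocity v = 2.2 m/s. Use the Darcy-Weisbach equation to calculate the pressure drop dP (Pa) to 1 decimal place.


dP = f * (L/D) * (rho*v^2/2)
dP = 0.021 * (137/0.2) * (976*2.2^2/2)
L/D = 685.0
rho*v^2/2 = 976*4.84/2 = 2361.92
dP = 0.021 * 685.0 * 2361.92
dP = 33976.2 Pa


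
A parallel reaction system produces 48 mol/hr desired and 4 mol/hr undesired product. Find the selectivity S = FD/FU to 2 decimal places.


S = desired product rate / undesired product rate
S = 48 / 4
S = 12.00


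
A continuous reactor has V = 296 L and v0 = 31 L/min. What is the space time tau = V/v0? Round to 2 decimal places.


tau = V / v0
tau = 296 / 31
tau = 9.55 min


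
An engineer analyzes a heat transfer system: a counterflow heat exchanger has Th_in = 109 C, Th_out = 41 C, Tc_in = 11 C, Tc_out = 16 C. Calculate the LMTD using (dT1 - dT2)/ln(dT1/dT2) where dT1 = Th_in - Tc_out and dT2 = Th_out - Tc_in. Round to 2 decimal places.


dT1 = Th_in - Tc_out = 109 - 16 = 93
dT2 = Th_out - Tc_in = 41 - 11 = 30
LMTD = (dT1 - dT2) / ln(dT1/dT2)
LMTD = (93 - 30) / ln(93/30)
LMTD = 55.68 K


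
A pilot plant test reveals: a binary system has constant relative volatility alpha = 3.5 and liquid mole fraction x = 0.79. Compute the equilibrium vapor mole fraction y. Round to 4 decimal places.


y = alpha*x / (1 + (alpha-1)*x)
y = 3.5*0.79 / (1 + (3.5-1)*0.79)
y = 2.765 / (1 + 1.975)
y = 2.765 / 2.975
y = 0.9294


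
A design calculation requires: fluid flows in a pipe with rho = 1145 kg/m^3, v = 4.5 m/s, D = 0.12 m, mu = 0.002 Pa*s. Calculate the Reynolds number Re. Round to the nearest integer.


Re = rho * v * D / mu
Re = 1145 * 4.5 * 0.12 / 0.002
Re = 618.3 / 0.002
Re = 309150


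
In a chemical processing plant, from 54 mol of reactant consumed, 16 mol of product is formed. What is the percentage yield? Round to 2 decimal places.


Yield = (moles product / moles consumed) * 100%
Yield = (16 / 54) * 100
Yield = 0.2963 * 100
Yield = 29.63%


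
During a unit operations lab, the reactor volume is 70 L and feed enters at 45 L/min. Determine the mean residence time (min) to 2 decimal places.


tau = V / v0
tau = 70 / 45
tau = 1.56 min


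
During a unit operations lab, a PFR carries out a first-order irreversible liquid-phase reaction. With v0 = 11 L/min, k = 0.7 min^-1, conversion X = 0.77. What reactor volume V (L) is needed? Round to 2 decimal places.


V = (v0/k) * ln(1/(1-X))
V = (11/0.7) * ln(1/(1-0.77))
V = 15.714286 * ln(4.347826)
V = 15.714286 * 1.469676
V = 23.09 L


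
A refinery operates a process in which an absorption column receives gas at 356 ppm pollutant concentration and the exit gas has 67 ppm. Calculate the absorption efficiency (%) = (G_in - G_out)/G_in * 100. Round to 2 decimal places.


Efficiency = (G_in - G_out) / G_in * 100%
Efficiency = (356 - 67) / 356 * 100
Efficiency = 289 / 356 * 100
Efficiency = 81.18%


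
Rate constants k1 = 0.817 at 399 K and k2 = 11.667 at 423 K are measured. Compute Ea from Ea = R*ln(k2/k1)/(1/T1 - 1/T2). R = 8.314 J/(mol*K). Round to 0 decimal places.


Ea = R * ln(k2/k1) / (1/T1 - 1/T2)
ln(k2/k1) = ln(11.667/0.817) = 2.6588805
1/T1 - 1/T2 = 1/399 - 1/423 = 0.00014219947
Ea = 8.314 * 2.6588805 / 0.00014219947
Ea = 155457 J/mol


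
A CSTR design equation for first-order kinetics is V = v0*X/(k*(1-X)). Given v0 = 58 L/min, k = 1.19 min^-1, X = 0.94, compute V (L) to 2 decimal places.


V = v0 * X / (k * (1 - X))
V = 58 * 0.94 / (1.19 * (1 - 0.94))
V = 54.52 / (1.19 * 0.06)
V = 54.52 / 0.0714
V = 763.59 L


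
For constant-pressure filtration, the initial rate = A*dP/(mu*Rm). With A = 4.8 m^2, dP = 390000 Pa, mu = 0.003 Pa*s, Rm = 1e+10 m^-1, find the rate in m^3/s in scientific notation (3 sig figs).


rate = A * dP / (mu * Rm)
rate = 4.8 * 390000 / (0.003 * 1e+10)
rate = 1872000.0 / 3.000e+07
rate = 6.24e-02 m^3/s


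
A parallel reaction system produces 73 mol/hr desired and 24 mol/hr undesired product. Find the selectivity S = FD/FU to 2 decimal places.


S = desired product rate / undesired product rate
S = 73 / 24
S = 3.04


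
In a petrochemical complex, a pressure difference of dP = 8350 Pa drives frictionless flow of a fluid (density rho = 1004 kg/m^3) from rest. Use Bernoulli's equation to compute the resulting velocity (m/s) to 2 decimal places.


v = sqrt(2*dP/rho)
v = sqrt(2*8350/1004)
v = sqrt(16.633466)
v = 4.08 m/s


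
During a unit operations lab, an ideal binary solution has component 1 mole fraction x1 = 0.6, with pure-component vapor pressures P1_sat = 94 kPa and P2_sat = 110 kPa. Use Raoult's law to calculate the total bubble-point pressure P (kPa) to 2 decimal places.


P = x1*P1_sat + x2*P2_sat
x2 = 1 - x1 = 1 - 0.6 = 0.4
P = 0.6*94 + 0.4*110
P = 56.4 + 44.0
P = 100.40 kPa


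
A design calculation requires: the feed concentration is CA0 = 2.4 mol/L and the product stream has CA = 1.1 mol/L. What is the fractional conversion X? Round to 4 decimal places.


X = (CA0 - CA) / CA0
X = (2.4 - 1.1) / 2.4
X = 1.3 / 2.4
X = 0.5417


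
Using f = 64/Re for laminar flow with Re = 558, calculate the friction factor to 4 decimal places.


f = 64 / Re
f = 64 / 558
f = 0.1147


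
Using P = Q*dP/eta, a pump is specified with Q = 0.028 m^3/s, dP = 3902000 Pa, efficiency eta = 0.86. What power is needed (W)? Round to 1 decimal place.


P = Q * dP / eta
P = 0.028 * 3902000 / 0.86
P = 109256.0 / 0.86
P = 127041.9 W


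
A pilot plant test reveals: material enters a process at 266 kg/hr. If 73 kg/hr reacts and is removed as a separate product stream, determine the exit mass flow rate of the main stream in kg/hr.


Steady-state mass balance on the main outlet: F_out = F_in - F_removed
F_out = 266 - 73
F_out = 193 kg/hr


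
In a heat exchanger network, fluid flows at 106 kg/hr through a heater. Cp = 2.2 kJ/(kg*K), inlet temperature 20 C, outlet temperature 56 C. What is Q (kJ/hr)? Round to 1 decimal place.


Q = m_dot * Cp * (T2 - T1)
Q = 106 * 2.2 * (56 - 20)
Q = 106 * 2.2 * 36
Q = 8395.2 kJ/hr


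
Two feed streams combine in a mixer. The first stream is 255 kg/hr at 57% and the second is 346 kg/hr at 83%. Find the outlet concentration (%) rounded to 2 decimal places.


Mass balance on solute: F1*x1 + F2*x2 = F3*x3
F3 = F1 + F2 = 255 + 346 = 601 kg/hr
x3 = (F1*x1 + F2*x2)/F3
x3 = (255*0.57 + 346*0.83) / 601
x3 = 71.97%


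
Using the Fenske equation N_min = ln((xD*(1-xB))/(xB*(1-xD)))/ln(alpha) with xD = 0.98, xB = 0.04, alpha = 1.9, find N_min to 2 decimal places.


N_min = ln((xD*(1-xB))/(xB*(1-xD))) / ln(alpha)
Numerator inside ln: 0.9408 / 0.0008 = 1176.0
ln(1176.0) = 7.069874
ln(alpha) = ln(1.9) = 0.641854
N_min = 7.069874 / 0.641854 = 11.01


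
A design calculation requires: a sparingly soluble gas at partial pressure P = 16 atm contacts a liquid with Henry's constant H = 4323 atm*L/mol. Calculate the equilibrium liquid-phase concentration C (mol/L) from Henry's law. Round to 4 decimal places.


C = P / H
C = 16 / 4323
C = 0.0037 mol/L


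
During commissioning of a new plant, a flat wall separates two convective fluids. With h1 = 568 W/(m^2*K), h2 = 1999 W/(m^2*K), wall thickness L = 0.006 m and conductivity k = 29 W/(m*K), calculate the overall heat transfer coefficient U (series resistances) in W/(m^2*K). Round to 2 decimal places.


1/U = 1/h1 + L/k + 1/h2
1/U = 1/568 + 0.006/29 + 1/1999
1/U = 0.0017605634 + 0.0002068966 + 0.0005002501
1/U = 0.0024677101
U = 405.23 W/(m^2*K)


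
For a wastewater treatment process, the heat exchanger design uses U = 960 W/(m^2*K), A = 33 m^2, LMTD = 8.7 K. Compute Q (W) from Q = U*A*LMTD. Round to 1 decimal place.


Q = U * A * LMTD
Q = 960 * 33 * 8.7
Q = 275616.0 W


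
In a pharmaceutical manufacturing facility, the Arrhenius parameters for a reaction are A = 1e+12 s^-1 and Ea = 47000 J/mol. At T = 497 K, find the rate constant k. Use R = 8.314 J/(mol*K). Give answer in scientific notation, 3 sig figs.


k = A * exp(-Ea/(R*T))
k = 1e+12 * exp(-47000 / (8.314 * 497))
k = 1e+12 * exp(-11.374477)
k = 1.15e+07


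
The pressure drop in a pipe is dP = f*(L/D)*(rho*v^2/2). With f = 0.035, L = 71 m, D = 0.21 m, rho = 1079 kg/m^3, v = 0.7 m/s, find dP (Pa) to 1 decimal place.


dP = f * (L/D) * (rho*v^2/2)
dP = 0.035 * (71/0.21) * (1079*0.7^2/2)
L/D = 338.0952381
rho*v^2/2 = 1079*0.49/2 = 264.355
dP = 0.035 * 338.0952381 * 264.355
dP = 3128.2 Pa


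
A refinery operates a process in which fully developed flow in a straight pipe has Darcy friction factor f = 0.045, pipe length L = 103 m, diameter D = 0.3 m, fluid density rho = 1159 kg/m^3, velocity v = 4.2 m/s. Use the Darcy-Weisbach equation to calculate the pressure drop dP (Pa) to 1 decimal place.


dP = f * (L/D) * (rho*v^2/2)
dP = 0.045 * (103/0.3) * (1159*4.2^2/2)
L/D = 343.33333333
rho*v^2/2 = 1159*17.64/2 = 10222.38
dP = 0.045 * 343.33333333 * 10222.38
dP = 157935.8 Pa


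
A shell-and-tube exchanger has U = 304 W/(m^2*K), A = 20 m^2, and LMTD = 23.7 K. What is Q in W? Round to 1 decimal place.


Q = U * A * LMTD
Q = 304 * 20 * 23.7
Q = 144096.0 W


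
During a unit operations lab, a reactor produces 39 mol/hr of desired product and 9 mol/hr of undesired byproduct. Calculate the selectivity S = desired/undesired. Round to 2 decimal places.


S = desired product rate / undesired product rate
S = 39 / 9
S = 4.33


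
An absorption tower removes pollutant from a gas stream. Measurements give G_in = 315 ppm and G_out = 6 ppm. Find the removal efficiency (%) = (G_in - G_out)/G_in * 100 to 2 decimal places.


Efficiency = (G_in - G_out) / G_in * 100%
Efficiency = (315 - 6) / 315 * 100
Efficiency = 309 / 315 * 100
Efficiency = 98.10%


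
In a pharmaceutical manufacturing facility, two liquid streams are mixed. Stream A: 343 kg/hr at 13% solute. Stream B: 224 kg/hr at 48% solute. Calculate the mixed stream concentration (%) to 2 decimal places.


Mass balance on solute: F1*x1 + F2*x2 = F3*x3
F3 = F1 + F2 = 343 + 224 = 567 kg/hr
x3 = (F1*x1 + F2*x2)/F3
x3 = (343*0.13 + 224*0.48) / 567
x3 = 26.83%


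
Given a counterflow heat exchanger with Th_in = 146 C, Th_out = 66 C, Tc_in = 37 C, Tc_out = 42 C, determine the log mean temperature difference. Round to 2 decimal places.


dT1 = Th_in - Tc_out = 146 - 42 = 104
dT2 = Th_out - Tc_in = 66 - 37 = 29
LMTD = (dT1 - dT2) / ln(dT1/dT2)
LMTD = (104 - 29) / ln(104/29)
LMTD = 58.73 K


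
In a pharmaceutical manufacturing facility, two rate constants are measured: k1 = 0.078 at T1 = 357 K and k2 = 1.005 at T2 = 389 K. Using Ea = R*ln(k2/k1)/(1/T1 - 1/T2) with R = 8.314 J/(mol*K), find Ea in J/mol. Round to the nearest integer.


Ea = R * ln(k2/k1) / (1/T1 - 1/T2)
ln(k2/k1) = ln(1.005/0.078) = 2.556034
1/T1 - 1/T2 = 1/357 - 1/389 = 0.000230426361
Ea = 8.314 * 2.556034 / 0.000230426361
Ea = 92224 J/mol


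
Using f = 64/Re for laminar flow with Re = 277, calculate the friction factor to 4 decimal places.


f = 64 / Re
f = 64 / 277
f = 0.2310


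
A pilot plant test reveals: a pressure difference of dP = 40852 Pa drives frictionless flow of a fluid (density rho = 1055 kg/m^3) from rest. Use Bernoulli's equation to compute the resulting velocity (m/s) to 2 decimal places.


v = sqrt(2*dP/rho)
v = sqrt(2*40852/1055)
v = sqrt(77.44455)
v = 8.80 m/s


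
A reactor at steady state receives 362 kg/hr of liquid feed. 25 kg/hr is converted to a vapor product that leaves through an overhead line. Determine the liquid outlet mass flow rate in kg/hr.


Steady-state mass balance on the main outlet: F_out = F_in - F_removed
F_out = 362 - 25
F_out = 337 kg/hr


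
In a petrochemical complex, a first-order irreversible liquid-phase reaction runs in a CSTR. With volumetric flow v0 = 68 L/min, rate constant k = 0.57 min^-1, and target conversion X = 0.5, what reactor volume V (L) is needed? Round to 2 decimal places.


V = v0 * X / (k * (1 - X))
V = 68 * 0.5 / (0.57 * (1 - 0.5))
V = 34.0 / (0.57 * 0.5)
V = 34.0 / 0.285
V = 119.30 L


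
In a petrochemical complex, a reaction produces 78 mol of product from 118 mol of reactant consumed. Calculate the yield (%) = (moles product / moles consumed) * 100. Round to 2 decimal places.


Yield = (moles product / moles consumed) * 100%
Yield = (78 / 118) * 100
Yield = 0.661 * 100
Yield = 66.10%


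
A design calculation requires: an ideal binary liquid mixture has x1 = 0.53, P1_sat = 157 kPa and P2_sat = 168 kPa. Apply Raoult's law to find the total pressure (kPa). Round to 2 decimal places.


P = x1*P1_sat + x2*P2_sat
x2 = 1 - x1 = 1 - 0.53 = 0.47
P = 0.53*157 + 0.47*168
P = 83.21 + 78.96
P = 162.17 kPa


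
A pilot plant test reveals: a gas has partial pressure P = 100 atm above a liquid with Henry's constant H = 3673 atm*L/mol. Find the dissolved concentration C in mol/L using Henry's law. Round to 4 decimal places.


C = P / H
C = 100 / 3673
C = 0.0272 mol/L


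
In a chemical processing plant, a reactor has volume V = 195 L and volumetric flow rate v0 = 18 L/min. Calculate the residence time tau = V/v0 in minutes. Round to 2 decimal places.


tau = V / v0
tau = 195 / 18
tau = 10.83 min


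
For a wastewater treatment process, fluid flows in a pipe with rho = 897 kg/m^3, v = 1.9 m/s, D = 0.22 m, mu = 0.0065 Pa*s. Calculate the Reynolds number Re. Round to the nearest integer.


Re = rho * v * D / mu
Re = 897 * 1.9 * 0.22 / 0.0065
Re = 374.946 / 0.0065
Re = 57684


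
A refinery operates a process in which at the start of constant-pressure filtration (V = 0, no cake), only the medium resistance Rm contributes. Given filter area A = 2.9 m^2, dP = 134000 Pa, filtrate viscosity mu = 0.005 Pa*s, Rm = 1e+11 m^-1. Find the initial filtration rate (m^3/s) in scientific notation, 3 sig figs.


rate = A * dP / (mu * Rm)
rate = 2.9 * 134000 / (0.005 * 1e+11)
rate = 388600.0 / 5.000e+08
rate = 7.77e-04 m^3/s


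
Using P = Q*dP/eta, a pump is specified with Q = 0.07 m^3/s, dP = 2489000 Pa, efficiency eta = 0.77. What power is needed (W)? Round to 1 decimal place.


P = Q * dP / eta
P = 0.07 * 2489000 / 0.77
P = 174230.0 / 0.77
P = 226272.7 W


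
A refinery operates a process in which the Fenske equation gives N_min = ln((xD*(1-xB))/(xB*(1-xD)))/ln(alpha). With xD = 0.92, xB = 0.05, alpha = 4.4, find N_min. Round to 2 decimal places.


N_min = ln((xD*(1-xB))/(xB*(1-xD))) / ln(alpha)
Numerator inside ln: 0.874 / 0.004 = 218.5
ln(218.5) = 5.386786
ln(alpha) = ln(4.4) = 1.481605
N_min = 5.386786 / 1.481605 = 3.64


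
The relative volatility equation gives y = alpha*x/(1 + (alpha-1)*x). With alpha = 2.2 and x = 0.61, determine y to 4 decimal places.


y = alpha*x / (1 + (alpha-1)*x)
y = 2.2*0.61 / (1 + (2.2-1)*0.61)
y = 1.342 / (1 + 0.732)
y = 1.342 / 1.732
y = 0.7748


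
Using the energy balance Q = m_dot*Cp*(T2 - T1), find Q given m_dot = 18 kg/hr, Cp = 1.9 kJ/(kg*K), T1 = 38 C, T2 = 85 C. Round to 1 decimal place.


Q = m_dot * Cp * (T2 - T1)
Q = 18 * 1.9 * (85 - 38)
Q = 18 * 1.9 * 47
Q = 1607.4 kJ/hr


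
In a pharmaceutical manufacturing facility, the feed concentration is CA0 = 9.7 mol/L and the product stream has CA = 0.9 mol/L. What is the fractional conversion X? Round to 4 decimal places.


X = (CA0 - CA) / CA0
X = (9.7 - 0.9) / 9.7
X = 8.8 / 9.7
X = 0.9072


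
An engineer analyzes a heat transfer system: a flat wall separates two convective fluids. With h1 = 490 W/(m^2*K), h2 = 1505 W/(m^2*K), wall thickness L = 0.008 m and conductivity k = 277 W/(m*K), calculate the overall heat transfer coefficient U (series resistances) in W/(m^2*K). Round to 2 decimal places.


1/U = 1/h1 + L/k + 1/h2
1/U = 1/490 + 0.008/277 + 1/1505
1/U = 0.0020408163 + 2.88809e-05 + 0.0006644518
1/U = 0.002734149
U = 365.74 W/(m^2*K)


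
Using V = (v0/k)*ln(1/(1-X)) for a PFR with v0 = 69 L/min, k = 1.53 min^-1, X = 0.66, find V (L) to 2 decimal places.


V = (v0/k) * ln(1/(1-X))
V = (69/1.53) * ln(1/(1-0.66))
V = 45.098039 * ln(2.941176)
V = 45.098039 * 1.07881
V = 48.65 L


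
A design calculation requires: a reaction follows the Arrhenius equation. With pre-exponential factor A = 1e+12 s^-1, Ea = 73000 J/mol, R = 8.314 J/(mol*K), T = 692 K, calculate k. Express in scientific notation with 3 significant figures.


k = A * exp(-Ea/(R*T))
k = 1e+12 * exp(-73000 / (8.314 * 692))
k = 1e+12 * exp(-12.688397)
k = 3.09e+06


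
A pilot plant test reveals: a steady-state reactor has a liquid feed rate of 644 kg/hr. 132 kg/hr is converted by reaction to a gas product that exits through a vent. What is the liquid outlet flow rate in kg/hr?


Steady-state mass balance on the main outlet: F_out = F_in - F_removed
F_out = 644 - 132
F_out = 512 kg/hr


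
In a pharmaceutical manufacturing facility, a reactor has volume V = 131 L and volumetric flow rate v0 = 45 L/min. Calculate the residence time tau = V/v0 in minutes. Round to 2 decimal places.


tau = V / v0
tau = 131 / 45
tau = 2.91 min


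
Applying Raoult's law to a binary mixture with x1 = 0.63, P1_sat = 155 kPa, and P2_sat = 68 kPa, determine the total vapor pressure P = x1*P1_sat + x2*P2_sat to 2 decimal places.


P = x1*P1_sat + x2*P2_sat
x2 = 1 - x1 = 1 - 0.63 = 0.37
P = 0.63*155 + 0.37*68
P = 97.65 + 25.16
P = 122.81 kPa


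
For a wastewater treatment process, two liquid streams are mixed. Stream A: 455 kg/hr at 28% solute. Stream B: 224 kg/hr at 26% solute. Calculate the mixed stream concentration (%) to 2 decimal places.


Mass balance on solute: F1*x1 + F2*x2 = F3*x3
F3 = F1 + F2 = 455 + 224 = 679 kg/hr
x3 = (F1*x1 + F2*x2)/F3
x3 = (455*0.28 + 224*0.26) / 679
x3 = 27.34%


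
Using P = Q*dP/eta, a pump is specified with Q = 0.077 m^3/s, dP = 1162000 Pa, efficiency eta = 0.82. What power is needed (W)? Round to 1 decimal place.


P = Q * dP / eta
P = 0.077 * 1162000 / 0.82
P = 89474.0 / 0.82
P = 109114.6 W


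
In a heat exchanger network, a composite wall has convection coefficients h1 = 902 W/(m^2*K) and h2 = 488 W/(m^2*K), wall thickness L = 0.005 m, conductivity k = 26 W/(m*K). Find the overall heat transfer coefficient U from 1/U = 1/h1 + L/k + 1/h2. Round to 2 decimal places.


1/U = 1/h1 + L/k + 1/h2
1/U = 1/902 + 0.005/26 + 1/488
1/U = 0.0011086475 + 0.0001923077 + 0.0020491803
1/U = 0.0033501355
U = 298.50 W/(m^2*K)


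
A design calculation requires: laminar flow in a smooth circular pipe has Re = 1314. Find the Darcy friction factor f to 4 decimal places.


f = 64 / Re
f = 64 / 1314
f = 0.0487


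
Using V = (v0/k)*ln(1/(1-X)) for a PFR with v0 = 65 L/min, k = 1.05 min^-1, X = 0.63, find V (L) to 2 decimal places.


V = (v0/k) * ln(1/(1-X))
V = (65/1.05) * ln(1/(1-0.63))
V = 61.904762 * ln(2.702703)
V = 61.904762 * 0.994252
V = 61.55 L


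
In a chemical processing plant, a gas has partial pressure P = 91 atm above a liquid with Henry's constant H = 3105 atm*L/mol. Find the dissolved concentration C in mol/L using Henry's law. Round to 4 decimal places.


C = P / H
C = 91 / 3105
C = 0.0293 mol/L


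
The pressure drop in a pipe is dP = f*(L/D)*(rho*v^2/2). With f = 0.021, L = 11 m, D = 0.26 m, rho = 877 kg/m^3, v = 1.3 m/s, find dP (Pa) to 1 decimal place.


dP = f * (L/D) * (rho*v^2/2)
dP = 0.021 * (11/0.26) * (877*1.3^2/2)
L/D = 42.30769231
rho*v^2/2 = 877*1.69/2 = 741.065
dP = 0.021 * 42.30769231 * 741.065
dP = 658.4 Pa


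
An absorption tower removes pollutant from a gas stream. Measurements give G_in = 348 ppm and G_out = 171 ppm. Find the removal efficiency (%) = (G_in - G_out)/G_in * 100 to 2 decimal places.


Efficiency = (G_in - G_out) / G_in * 100%
Efficiency = (348 - 171) / 348 * 100
Efficiency = 177 / 348 * 100
Efficiency = 50.86%


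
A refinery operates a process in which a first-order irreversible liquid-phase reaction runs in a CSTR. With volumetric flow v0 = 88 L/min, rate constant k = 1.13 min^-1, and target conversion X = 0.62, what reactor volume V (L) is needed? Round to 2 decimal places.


V = v0 * X / (k * (1 - X))
V = 88 * 0.62 / (1.13 * (1 - 0.62))
V = 54.56 / (1.13 * 0.38)
V = 54.56 / 0.4294
V = 127.06 L


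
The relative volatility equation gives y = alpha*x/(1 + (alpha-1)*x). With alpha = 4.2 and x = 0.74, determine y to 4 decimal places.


y = alpha*x / (1 + (alpha-1)*x)
y = 4.2*0.74 / (1 + (4.2-1)*0.74)
y = 3.108 / (1 + 2.368)
y = 3.108 / 3.368
y = 0.9228


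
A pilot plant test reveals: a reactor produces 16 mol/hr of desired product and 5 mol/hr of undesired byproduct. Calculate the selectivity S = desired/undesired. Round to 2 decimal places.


S = desired product rate / undesired product rate
S = 16 / 5
S = 3.20


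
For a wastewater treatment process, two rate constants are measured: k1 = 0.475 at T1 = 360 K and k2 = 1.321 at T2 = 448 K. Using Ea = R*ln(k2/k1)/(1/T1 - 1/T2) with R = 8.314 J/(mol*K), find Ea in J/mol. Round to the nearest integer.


Ea = R * ln(k2/k1) / (1/T1 - 1/T2)
ln(k2/k1) = ln(1.321/0.475) = 1.0228295
1/T1 - 1/T2 = 1/360 - 1/448 = 0.000545634921
Ea = 8.314 * 1.0228295 / 0.000545634921
Ea = 15585 J/mol


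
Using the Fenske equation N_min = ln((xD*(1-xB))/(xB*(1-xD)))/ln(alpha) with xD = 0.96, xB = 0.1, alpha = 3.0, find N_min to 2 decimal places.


N_min = ln((xD*(1-xB))/(xB*(1-xD))) / ln(alpha)
Numerator inside ln: 0.864 / 0.004 = 216.0
ln(216.0) = 5.375278
ln(alpha) = ln(3.0) = 1.098612
N_min = 5.375278 / 1.098612 = 4.89


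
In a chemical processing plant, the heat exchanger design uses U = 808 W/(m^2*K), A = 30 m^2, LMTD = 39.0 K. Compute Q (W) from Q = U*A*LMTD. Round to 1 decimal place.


Q = U * A * LMTD
Q = 808 * 30 * 39.0
Q = 945360.0 W


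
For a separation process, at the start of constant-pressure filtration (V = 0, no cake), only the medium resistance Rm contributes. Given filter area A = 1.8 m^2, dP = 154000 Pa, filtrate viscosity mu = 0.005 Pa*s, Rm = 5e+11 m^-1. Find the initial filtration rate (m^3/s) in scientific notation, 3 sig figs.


rate = A * dP / (mu * Rm)
rate = 1.8 * 154000 / (0.005 * 5e+11)
rate = 277200.0 / 2.500e+09
rate = 1.11e-04 m^3/s


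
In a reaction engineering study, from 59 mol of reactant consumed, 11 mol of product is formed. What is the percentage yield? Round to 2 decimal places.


Yield = (moles product / moles consumed) * 100%
Yield = (11 / 59) * 100
Yield = 0.1864 * 100
Yield = 18.64%


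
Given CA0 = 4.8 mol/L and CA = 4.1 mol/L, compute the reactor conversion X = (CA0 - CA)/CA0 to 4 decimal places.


X = (CA0 - CA) / CA0
X = (4.8 - 4.1) / 4.8
X = 0.7 / 4.8
X = 0.1458


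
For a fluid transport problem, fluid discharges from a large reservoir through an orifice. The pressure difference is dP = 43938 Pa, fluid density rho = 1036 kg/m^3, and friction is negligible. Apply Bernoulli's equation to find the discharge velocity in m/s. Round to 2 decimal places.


v = sqrt(2*dP/rho)
v = sqrt(2*43938/1036)
v = sqrt(84.822394)
v = 9.21 m/s


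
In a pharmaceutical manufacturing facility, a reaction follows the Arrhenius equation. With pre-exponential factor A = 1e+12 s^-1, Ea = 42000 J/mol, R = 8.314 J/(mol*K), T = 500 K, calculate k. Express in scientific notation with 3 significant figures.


k = A * exp(-Ea/(R*T))
k = 1e+12 * exp(-42000 / (8.314 * 500))
k = 1e+12 * exp(-10.10344)
k = 4.09e+07


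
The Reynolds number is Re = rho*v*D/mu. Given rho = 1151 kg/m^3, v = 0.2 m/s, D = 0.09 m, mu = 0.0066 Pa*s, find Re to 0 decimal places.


Re = rho * v * D / mu
Re = 1151 * 0.2 * 0.09 / 0.0066
Re = 20.718 / 0.0066
Re = 3139


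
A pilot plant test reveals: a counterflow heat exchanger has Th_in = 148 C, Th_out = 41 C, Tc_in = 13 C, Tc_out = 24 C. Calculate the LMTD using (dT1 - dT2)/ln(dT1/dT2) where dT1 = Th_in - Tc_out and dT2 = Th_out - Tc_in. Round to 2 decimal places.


dT1 = Th_in - Tc_out = 148 - 24 = 124
dT2 = Th_out - Tc_in = 41 - 13 = 28
LMTD = (dT1 - dT2) / ln(dT1/dT2)
LMTD = (124 - 28) / ln(124/28)
LMTD = 64.51 K


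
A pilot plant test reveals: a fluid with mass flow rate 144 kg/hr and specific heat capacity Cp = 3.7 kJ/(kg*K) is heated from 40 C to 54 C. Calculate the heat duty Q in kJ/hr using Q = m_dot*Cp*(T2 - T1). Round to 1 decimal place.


Q = m_dot * Cp * (T2 - T1)
Q = 144 * 3.7 * (54 - 40)
Q = 144 * 3.7 * 14
Q = 7459.2 kJ/hr


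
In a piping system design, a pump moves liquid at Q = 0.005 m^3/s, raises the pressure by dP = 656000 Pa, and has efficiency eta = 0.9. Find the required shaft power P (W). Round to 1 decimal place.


P = Q * dP / eta
P = 0.005 * 656000 / 0.9
P = 3280.0 / 0.9
P = 3644.4 W


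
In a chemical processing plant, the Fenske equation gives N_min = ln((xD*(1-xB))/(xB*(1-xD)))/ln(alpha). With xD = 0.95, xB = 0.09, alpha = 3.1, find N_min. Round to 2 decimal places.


N_min = ln((xD*(1-xB))/(xB*(1-xD))) / ln(alpha)
Numerator inside ln: 0.8645 / 0.0045 = 192.111111
ln(192.111111) = 5.258074
ln(alpha) = ln(3.1) = 1.131402
N_min = 5.258074 / 1.131402 = 4.65


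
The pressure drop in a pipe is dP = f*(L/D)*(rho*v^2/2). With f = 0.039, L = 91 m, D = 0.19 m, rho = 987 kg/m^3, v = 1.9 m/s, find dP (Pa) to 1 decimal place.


dP = f * (L/D) * (rho*v^2/2)
dP = 0.039 * (91/0.19) * (987*1.9^2/2)
L/D = 478.94736842
rho*v^2/2 = 987*3.61/2 = 1781.535
dP = 0.039 * 478.94736842 * 1781.535
dP = 33277.2 Pa


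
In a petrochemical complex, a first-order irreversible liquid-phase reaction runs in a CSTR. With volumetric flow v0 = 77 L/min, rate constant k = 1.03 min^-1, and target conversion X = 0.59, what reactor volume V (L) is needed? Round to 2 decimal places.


V = v0 * X / (k * (1 - X))
V = 77 * 0.59 / (1.03 * (1 - 0.59))
V = 45.43 / (1.03 * 0.41)
V = 45.43 / 0.4223
V = 107.58 L


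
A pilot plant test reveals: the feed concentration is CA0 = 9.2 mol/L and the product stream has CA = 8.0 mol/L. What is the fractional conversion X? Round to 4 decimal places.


X = (CA0 - CA) / CA0
X = (9.2 - 8.0) / 9.2
X = 1.2 / 9.2
X = 0.1304
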